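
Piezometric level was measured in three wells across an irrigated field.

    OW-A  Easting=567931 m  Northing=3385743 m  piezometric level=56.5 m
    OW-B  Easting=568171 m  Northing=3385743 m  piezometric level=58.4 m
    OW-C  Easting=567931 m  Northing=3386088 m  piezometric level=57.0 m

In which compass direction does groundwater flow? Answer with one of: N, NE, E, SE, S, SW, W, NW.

∂h/∂x = (58.4 − 56.5) / (568171 − 567931) = +0.007917
∂h/∂y = (57.0 − 56.5) / (3386088 − 3385743) = +0.001449
Flow = −∇h = (-0.007917 east, -0.001449 north), which points west.

W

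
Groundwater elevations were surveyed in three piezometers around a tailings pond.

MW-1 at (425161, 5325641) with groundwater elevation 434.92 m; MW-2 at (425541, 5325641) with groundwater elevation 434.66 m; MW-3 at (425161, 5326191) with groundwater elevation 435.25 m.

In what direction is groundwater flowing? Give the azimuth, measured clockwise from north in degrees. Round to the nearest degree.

∂h/∂x = (434.66 − 434.92) / (425541 − 425161) = -0.0006842
∂h/∂y = (435.25 − 434.92) / (5326191 − 5325641) = +0.0006000
Flow direction (−∇h) has components (+0.0006842 E, -0.0006000 N).
Azimuth = atan2(E, N) = atan2(+0.0006842, -0.0006000) = 131.2° ≈ 131°.

131°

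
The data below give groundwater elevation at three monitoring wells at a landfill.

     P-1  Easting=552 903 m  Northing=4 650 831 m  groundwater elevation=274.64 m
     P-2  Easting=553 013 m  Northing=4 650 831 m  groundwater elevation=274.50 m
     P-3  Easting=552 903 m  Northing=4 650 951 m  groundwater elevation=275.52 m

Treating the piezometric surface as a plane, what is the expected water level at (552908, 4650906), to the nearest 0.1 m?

∂h/∂x = (274.50 − 274.64) / (553013 − 552903) = -0.001273
∂h/∂y = (275.52 − 274.64) / (4650951 − 4650831) = +0.007333
h(552908, 4650906) = 274.64 + (-0.001273)·(5) + (+0.007333)·(75) = 274.64 -0.006 +0.550 = 275.184 m.

275.2 m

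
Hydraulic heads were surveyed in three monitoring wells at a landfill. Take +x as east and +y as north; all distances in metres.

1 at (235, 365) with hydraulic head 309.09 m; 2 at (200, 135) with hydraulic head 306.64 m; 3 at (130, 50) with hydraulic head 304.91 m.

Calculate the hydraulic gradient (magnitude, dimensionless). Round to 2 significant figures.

Differences from 1: to 2 (Δx, Δy, Δh) = (-35, -230, -2.45); to 3 = (-105, -315, -4.18).
Determinant of the coordinate differences = (-35)·(-315) − (-105)·(-230) = -13125.
∂h/∂x = [(-2.45)·(-315) − (-4.18)·(-230)] / -13125 = +0.01445
∂h/∂y = [(-35)·(-4.18) − (-105)·(-2.45)] / -13125 = +0.008453
|∇h| = √(0.01445² + 0.008453²) = 0.01674

0.017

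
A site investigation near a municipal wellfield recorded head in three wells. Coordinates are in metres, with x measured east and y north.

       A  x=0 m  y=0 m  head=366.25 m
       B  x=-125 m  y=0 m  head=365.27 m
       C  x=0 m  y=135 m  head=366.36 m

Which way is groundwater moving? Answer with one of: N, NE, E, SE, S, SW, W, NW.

∂h/∂x = (365.27 − 366.25) / (-125 − 0) = +0.007840
∂h/∂y = (366.36 − 366.25) / (135 − 0) = +0.0008148
Flow = −∇h = (-0.007840 east, -0.0008148 north), which points west.

W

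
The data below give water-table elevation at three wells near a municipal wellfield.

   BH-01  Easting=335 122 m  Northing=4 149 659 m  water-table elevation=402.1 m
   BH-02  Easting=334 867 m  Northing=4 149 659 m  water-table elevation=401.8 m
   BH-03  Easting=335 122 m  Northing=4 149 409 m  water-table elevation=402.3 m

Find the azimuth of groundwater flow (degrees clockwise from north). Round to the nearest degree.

304°

∂h/∂x = (401.8 − 402.1) / (334867 − 335122) = +0.001176
∂h/∂y = (402.3 − 402.1) / (4149409 − 4149659) = -0.0008000
Flow direction (−∇h) has components (-0.001176 E, +0.0008000 N).
Azimuth = atan2(E, N) = atan2(-0.001176, +0.0008000) = 304.2° ≈ 304°.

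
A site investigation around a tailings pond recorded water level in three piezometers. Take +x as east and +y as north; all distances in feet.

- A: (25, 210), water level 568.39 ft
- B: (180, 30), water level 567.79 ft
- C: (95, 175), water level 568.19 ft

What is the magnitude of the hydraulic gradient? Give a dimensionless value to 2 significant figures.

Taking A as reference: B−A = (155, -180, -0.60); C−A = (70, -35, -0.20).
Solve a·Δx + b·Δy = Δh: det = 155·(-35) − 70·(-180) = 7175.
∂h/∂x = [(-0.60)·(-35) − (-0.20)·(-180)] / 7175 = -0.002091
∂h/∂y = [155·(-0.20) − 70·(-0.60)] / 7175 = +0.001533
|∇h| = √(-0.002091² + 0.001533²) = 0.002593

0.0026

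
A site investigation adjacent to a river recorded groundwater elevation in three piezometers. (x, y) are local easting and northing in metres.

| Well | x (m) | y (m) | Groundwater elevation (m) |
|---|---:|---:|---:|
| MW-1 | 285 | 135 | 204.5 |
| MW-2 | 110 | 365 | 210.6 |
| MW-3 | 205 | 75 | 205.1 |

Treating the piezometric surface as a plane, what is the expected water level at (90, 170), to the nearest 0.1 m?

Differences from MW-1: to MW-2 (Δx, Δy, Δh) = (-175, 230, +6.1); to MW-3 = (-80, -60, +0.6).
Solve a·Δx + b·Δy = Δh: det = (-175)·(-60) − (-80)·230 = 28900.
∂h/∂x = [(+6.1)·(-60) − (+0.6)·230] / 28900 = -0.01744
∂h/∂y = [(-175)·(+0.6) − (-80)·(+6.1)] / 28900 = +0.01325
h(90, 170) = 204.5 + (-0.01744)·(-195) + (+0.01325)·(35) = 204.5 +3.401 +0.464 = 208.365 m.

208.4 m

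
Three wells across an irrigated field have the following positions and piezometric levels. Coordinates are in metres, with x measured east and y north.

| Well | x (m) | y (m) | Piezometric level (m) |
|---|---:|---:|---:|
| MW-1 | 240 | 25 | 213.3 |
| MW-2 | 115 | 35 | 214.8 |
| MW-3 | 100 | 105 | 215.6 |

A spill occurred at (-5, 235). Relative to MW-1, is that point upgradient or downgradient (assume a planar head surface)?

Three-point gradient (reference MW-1): Δ to MW-2 = (-125, 10, +1.5), Δ to MW-3 = (-140, 80, +2.3).
∂h/∂x = -0.01128, ∂h/∂y = +0.009012 (det = -8600).
Head at (-5, 235) = 213.3 + (-0.01128)·(-245) + (+0.009012)·(210) = 217.96 m.
That is higher than the 213.3 m at MW-1, so the point is upgradient.

upgradient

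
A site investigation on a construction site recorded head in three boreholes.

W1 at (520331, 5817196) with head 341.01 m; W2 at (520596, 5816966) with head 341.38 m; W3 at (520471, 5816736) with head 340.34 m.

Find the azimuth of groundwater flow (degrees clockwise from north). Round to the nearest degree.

Differences from W1: to W2 (Δx, Δy, Δh) = (265, -230, +0.37); to W3 = (140, -460, -0.67).
Determinant of the coordinate differences = 265·(-460) − 140·(-230) = -89700.
∂h/∂x = [(+0.37)·(-460) − (-0.67)·(-230)] / -89700 = +0.003615
∂h/∂y = [265·(-0.67) − 140·(+0.37)] / -89700 = +0.002557
Flow direction (−∇h) has components (-0.003615 E, -0.002557 N).
Azimuth = atan2(E, N) = atan2(-0.003615, -0.002557) = 234.7° ≈ 235°.

235°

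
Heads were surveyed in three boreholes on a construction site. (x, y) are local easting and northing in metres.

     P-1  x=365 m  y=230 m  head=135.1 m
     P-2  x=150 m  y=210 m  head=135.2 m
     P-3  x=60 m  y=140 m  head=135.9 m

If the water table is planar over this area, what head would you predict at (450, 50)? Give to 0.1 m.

137.1 m

With h = a·x + b·y + c and P-1 as origin, the differences give:
  (-215)·a + (-20)·b = +0.1
  (-305)·a + (-90)·b = +0.8
Eliminate b (×(-90) and ×(-20), subtract): 13250·a = 7.00 → a = ∂h/∂x = +0.0005283
Back-substitute: b = ∂h/∂y = -0.01068.
h(450, 50) = 135.1 + (+0.0005283)·(85) + (-0.01068)·(-180) = 135.1 +0.045 +1.922 = 137.067 m.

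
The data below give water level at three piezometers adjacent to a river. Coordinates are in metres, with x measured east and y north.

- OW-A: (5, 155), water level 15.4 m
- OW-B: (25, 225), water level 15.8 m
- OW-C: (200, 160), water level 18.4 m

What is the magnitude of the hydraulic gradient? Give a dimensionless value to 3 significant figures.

0.0154

With h = a·x + b·y + c and OW-A as origin, the differences give:
  20·a + 70·b = +0.4
  195·a + 5·b = +3.0
Eliminate b (×5 and ×70, subtract): -13550·a = -208.00 → a = ∂h/∂x = +0.01535
Back-substitute: b = ∂h/∂y = +0.001328.
|∇h| = √(0.01535² + 0.001328²) = 0.01541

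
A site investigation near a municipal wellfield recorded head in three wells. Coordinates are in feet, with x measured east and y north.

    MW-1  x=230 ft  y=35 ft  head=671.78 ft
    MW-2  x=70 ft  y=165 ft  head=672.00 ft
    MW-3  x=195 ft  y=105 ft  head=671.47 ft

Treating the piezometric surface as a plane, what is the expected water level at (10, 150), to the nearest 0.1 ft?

672.6 ft

Differences from MW-1: to MW-2 (Δx, Δy, Δh) = (-160, 130, +0.22); to MW-3 = (-35, 70, -0.31).
Solve a·Δx + b·Δy = Δh: det = (-160)·70 − (-35)·130 = -6650.
∂h/∂x = [(+0.22)·70 − (-0.31)·130] / -6650 = -0.008376
∂h/∂y = [(-160)·(-0.31) − (-35)·(+0.22)] / -6650 = -0.008617
h(10, 150) = 671.78 + (-0.008376)·(-220) + (-0.008617)·(115) = 671.78 +1.843 -0.991 = 672.632 ft.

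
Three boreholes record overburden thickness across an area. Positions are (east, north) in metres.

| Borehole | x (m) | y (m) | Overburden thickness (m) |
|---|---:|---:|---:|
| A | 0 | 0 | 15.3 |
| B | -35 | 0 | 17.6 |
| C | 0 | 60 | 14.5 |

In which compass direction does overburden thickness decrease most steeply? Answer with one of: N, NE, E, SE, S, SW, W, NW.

∂d/∂x = (17.6 − 15.3) / (-35 − 0) = -0.06571
∂d/∂y = (14.5 − 15.3) / (60 − 0) = -0.01333
Steepest decrease is along −∇f = (+0.06571 E, +0.01333 N) → east.

E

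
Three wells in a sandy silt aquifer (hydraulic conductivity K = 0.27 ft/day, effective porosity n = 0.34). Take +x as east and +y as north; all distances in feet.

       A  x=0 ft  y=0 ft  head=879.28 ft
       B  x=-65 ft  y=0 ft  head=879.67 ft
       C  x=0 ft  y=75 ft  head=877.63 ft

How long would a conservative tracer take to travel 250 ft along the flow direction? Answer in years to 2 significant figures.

∂h/∂x = (879.67 − 879.28) / (-65 − 0) = -0.006000
∂h/∂y = (877.63 − 879.28) / (75 − 0) = -0.02200
|∇h| = √(-0.006000² + -0.02200²) = 0.0228
Seepage velocity v = K·i/n = 0.27 × 0.0228 / 0.34 = 0.01811 ft/day.
t = 250 / 0.01811 = 1.38e+04 days = 37.8 years.

38 years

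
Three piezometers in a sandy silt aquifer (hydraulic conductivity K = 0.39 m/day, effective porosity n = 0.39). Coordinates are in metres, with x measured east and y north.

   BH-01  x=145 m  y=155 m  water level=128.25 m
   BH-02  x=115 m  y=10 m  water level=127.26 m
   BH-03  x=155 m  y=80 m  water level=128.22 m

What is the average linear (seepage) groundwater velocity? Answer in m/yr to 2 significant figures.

Differences from BH-01: to BH-02 (Δx, Δy, Δh) = (-30, -145, -0.99); to BH-03 = (10, -75, -0.03).
Solve a·Δx + b·Δy = Δh: det = (-30)·(-75) − 10·(-145) = 3700.
∂h/∂x = [(-0.99)·(-75) − (-0.03)·(-145)] / 3700 = +0.01889
∂h/∂y = [(-30)·(-0.03) − 10·(-0.99)] / 3700 = +0.002919
|∇h| = √(0.01889² + 0.002919²) = 0.01911
Seepage velocity v = K·i/n = 0.39 × 0.01911 / 0.39 = 0.01911 m/day = 6.98 m/yr.

7.0 m/yr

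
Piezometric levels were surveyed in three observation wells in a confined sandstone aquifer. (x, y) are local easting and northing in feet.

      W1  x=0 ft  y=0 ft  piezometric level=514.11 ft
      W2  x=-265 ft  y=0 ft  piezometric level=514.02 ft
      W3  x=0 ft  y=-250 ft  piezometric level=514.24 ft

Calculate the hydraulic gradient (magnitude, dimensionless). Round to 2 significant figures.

0.00062

∂h/∂x = (514.02 − 514.11) / (-265 − 0) = +0.0003396
∂h/∂y = (514.24 − 514.11) / (-250 − 0) = -0.0005200
|∇h| = √(0.0003396² + -0.0005200²) = 0.0006211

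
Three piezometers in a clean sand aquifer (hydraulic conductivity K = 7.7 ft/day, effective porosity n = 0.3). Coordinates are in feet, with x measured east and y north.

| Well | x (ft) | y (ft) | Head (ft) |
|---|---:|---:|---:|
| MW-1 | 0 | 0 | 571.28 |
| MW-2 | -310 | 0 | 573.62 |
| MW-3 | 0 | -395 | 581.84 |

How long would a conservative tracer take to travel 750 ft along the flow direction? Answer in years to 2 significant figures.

∂h/∂x = (573.62 − 571.28) / (-310 − 0) = -0.007548
∂h/∂y = (581.84 − 571.28) / (-395 − 0) = -0.02673
|∇h| = √(-0.007548² + -0.02673²) = 0.02778
Seepage velocity v = K·i/n = 7.7 × 0.02778 / 0.3 = 0.713 ft/day.
t = 750 / 0.713 = 1052 days = 2.88 years.

2.9 years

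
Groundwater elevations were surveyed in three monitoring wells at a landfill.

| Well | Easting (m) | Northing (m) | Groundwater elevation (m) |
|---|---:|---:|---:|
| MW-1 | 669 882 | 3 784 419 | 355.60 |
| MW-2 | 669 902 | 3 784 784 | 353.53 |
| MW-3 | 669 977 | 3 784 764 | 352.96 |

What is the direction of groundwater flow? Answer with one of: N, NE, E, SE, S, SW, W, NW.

Three-point gradient (reference MW-1): Δ to MW-2 = (20, 365, -2.07), Δ to MW-3 = (95, 345, -2.64).
∂h/∂x = -0.008981, ∂h/∂y = -0.005179 (det = -27775).
Flow = −∇h = (+0.008981 east, +0.005179 north), which points northeast.

NE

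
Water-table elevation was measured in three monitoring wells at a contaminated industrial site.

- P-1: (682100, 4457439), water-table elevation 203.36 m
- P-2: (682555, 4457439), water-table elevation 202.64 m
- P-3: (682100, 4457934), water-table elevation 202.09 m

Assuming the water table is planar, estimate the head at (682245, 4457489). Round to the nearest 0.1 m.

∂h/∂x = (202.64 − 203.36) / (682555 − 682100) = -0.001582
∂h/∂y = (202.09 − 203.36) / (4457934 − 4457439) = -0.002566
h(682245, 4457489) = 203.36 + (-0.001582)·(145) + (-0.002566)·(50) = 203.36 -0.229 -0.128 = 203.002 m.

203.0 m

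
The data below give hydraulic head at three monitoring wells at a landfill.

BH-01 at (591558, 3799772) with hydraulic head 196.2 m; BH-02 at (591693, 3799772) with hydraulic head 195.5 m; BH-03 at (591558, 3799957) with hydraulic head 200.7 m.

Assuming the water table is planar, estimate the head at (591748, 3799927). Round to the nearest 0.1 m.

∂h/∂x = (195.5 − 196.2) / (591693 − 591558) = -0.005185
∂h/∂y = (200.7 − 196.2) / (3799957 − 3799772) = +0.02432
h(591748, 3799927) = 196.2 + (-0.005185)·(190) + (+0.02432)·(155) = 196.2 -0.985 +3.770 = 198.985 m.

199.0 m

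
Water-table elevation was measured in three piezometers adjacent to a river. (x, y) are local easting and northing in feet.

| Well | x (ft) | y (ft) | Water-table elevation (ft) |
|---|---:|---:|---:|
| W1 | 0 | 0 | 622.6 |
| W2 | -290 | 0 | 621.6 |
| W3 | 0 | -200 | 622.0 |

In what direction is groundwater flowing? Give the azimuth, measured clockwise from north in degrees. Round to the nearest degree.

229°

∂h/∂x = (621.6 − 622.6) / (-290 − 0) = +0.003448
∂h/∂y = (622.0 − 622.6) / (-200 − 0) = +0.003000
Flow direction (−∇h) has components (-0.003448 E, -0.003000 N).
Azimuth = atan2(E, N) = atan2(-0.003448, -0.003000) = 229.0° ≈ 229°.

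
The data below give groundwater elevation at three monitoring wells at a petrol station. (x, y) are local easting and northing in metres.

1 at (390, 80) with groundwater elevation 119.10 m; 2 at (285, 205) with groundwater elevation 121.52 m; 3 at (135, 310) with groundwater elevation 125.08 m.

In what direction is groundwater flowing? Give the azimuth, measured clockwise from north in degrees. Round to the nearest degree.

087°

With h = a·x + b·y + c and 1 as origin, the differences give:
  (-105)·a + 125·b = +2.42
  (-255)·a + 230·b = +5.98
Eliminate b (×230 and ×125, subtract): 7725·a = -190.900 → a = ∂h/∂x = -0.02471
Back-substitute: b = ∂h/∂y = -0.001398.
Flow direction (−∇h) has components (+0.02471 E, +0.001398 N).
Azimuth = atan2(E, N) = atan2(+0.02471, +0.001398) = 86.8° ≈ 087°.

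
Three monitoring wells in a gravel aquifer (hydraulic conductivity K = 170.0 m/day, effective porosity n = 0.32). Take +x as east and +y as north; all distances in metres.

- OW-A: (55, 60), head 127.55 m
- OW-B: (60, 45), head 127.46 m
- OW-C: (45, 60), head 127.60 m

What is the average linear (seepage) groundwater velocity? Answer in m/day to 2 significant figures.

3.5 m/day

With h = a·x + b·y + c and OW-A as origin, the differences give:
  5·a + (-15)·b = -0.09
  (-10)·a + 0·b = +0.05
Eliminate b (×0 and ×(-15), subtract): -150·a = 0.750 → a = ∂h/∂x = -0.005000
Back-substitute: b = ∂h/∂y = +0.004333.
|∇h| = √(-0.005000² + 0.004333²) = 0.006616
Seepage velocity v = K·i/n = 170.0 × 0.006616 / 0.32 = 3.515 m/day.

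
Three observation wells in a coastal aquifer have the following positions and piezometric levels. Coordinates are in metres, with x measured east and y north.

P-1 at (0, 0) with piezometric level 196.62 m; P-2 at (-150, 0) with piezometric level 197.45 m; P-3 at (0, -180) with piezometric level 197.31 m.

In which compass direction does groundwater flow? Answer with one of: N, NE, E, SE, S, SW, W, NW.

NE

∂h/∂x = (197.45 − 196.62) / (-150 − 0) = -0.005533
∂h/∂y = (197.31 − 196.62) / (-180 − 0) = -0.003833
Flow = −∇h = (+0.005533 east, +0.003833 north), which points northeast.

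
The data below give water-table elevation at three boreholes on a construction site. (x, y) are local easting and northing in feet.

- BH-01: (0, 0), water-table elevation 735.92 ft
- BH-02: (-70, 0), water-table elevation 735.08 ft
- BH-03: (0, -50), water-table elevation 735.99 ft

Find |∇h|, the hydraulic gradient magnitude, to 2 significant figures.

0.012

∂h/∂x = (735.08 − 735.92) / (-70 − 0) = +0.01200
∂h/∂y = (735.99 − 735.92) / (-50 − 0) = -0.001400
|∇h| = √(0.01200² + -0.001400²) = 0.01208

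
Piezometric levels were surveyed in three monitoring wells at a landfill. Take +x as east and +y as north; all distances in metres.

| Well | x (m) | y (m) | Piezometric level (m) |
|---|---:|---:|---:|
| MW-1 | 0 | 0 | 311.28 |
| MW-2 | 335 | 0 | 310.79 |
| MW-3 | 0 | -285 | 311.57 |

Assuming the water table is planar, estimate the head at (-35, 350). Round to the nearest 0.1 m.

∂h/∂x = (310.79 − 311.28) / (335 − 0) = -0.001463
∂h/∂y = (311.57 − 311.28) / (-285 − 0) = -0.001018
h(-35, 350) = 311.28 + (-0.001463)·(-35) + (-0.001018)·(350) = 311.28 +0.051 -0.356 = 310.975 m.

311.0 m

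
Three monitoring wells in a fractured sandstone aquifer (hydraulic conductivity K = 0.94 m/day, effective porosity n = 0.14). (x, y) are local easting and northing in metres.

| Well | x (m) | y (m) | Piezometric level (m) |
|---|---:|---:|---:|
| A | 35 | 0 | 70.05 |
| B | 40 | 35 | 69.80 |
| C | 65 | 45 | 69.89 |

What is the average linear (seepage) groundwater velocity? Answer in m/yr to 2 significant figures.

26 m/yr

Three-point gradient (reference A): Δ to B = (5, 35, -0.25), Δ to C = (30, 45, -0.16).
∂h/∂x = +0.006848, ∂h/∂y = -0.008121 (det = -825).
|∇h| = √(0.006848² + -0.008121²) = 0.01062
Seepage velocity v = K·i/n = 0.94 × 0.01062 / 0.14 = 0.07131 m/day = 26.05 m/yr.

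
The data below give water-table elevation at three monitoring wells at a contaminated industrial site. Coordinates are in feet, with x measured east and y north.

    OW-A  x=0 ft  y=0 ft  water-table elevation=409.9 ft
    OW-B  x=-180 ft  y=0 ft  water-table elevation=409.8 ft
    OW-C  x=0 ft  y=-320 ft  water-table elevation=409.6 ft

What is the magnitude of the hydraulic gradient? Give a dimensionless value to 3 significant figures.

0.00109

∂h/∂x = (409.8 − 409.9) / (-180 − 0) = +0.0005556
∂h/∂y = (409.6 − 409.9) / (-320 − 0) = +0.0009375
|∇h| = √(0.0005556² + 0.0009375²) = 0.00109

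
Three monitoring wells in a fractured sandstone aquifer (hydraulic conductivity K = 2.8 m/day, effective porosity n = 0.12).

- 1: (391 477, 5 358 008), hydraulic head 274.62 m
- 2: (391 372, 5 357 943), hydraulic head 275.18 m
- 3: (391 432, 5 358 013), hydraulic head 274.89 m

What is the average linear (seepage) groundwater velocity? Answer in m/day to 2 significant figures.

Differences from 1: to 2 (Δx, Δy, Δh) = (-105, -65, +0.56); to 3 = (-45, 5, +0.27).
Determinant of the coordinate differences = (-105)·5 − (-45)·(-65) = -3450.
∂h/∂x = [(+0.56)·5 − (+0.27)·(-65)] / -3450 = -0.005899
∂h/∂y = [(-105)·(+0.27) − (-45)·(+0.56)] / -3450 = +0.0009130
|∇h| = √(-0.005899² + 0.0009130²) = 0.005969
Seepage velocity v = K·i/n = 2.8 × 0.005969 / 0.12 = 0.1393 m/day.

0.14 m/day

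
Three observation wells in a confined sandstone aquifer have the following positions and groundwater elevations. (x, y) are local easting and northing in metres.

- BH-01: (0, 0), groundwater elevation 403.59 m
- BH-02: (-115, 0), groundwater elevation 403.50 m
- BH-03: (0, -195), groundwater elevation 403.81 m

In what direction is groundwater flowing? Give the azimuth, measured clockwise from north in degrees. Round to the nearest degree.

325°

∂h/∂x = (403.50 − 403.59) / (-115 − 0) = +0.0007826
∂h/∂y = (403.81 − 403.59) / (-195 − 0) = -0.001128
Flow direction (−∇h) has components (-0.0007826 E, +0.001128 N).
Azimuth = atan2(E, N) = atan2(-0.0007826, +0.001128) = 325.3° ≈ 325°.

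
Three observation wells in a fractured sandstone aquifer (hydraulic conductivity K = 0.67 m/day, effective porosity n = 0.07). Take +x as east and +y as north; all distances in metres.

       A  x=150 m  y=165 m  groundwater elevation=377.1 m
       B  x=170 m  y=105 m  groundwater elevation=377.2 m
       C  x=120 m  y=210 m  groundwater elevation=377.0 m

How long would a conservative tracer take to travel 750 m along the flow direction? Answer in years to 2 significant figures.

110 years

Taking A as reference: B−A = (20, -60, +0.1); C−A = (-30, 45, -0.1).
Determinant of the coordinate differences = 20·45 − (-30)·(-60) = -900.
∂h/∂x = [(+0.1)·45 − (-0.1)·(-60)] / -900 = +0.001667
∂h/∂y = [20·(-0.1) − (-30)·(+0.1)] / -900 = -0.001111
|∇h| = √(0.001667² + -0.001111²) = 0.002003
Seepage velocity v = K·i/n = 0.67 × 0.002003 / 0.07 = 0.01917 m/day.
t = 750 / 0.01917 = 3.912e+04 days = 107 years.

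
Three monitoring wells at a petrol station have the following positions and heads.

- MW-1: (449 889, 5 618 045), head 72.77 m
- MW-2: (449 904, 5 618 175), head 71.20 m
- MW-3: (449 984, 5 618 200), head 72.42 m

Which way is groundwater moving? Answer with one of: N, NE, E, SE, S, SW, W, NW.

Differences from MW-1: to MW-2 (Δx, Δy, Δh) = (15, 130, -1.57); to MW-3 = (95, 155, -0.35).
Solve a·Δx + b·Δy = Δh: det = 15·155 − 95·130 = -10025.
∂h/∂x = [(-1.57)·155 − (-0.35)·130] / -10025 = +0.01974
∂h/∂y = [15·(-0.35) − 95·(-1.57)] / -10025 = -0.01435
Flow = −∇h = (-0.01974 east, +0.01435 north), which points northwest.

NW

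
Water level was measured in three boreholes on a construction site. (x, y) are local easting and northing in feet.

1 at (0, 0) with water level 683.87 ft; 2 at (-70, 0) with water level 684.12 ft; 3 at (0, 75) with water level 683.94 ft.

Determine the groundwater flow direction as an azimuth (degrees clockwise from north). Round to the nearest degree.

105°

∂h/∂x = (684.12 − 683.87) / (-70 − 0) = -0.003571
∂h/∂y = (683.94 − 683.87) / (75 − 0) = +0.0009333
Flow direction (−∇h) has components (+0.003571 E, -0.0009333 N).
Azimuth = atan2(E, N) = atan2(+0.003571, -0.0009333) = 104.6° ≈ 105°.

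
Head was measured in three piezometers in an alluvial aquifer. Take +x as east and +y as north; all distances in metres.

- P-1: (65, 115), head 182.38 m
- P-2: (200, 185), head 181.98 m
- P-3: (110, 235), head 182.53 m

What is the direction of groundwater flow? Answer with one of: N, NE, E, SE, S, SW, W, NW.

SE

Differences from P-1: to P-2 (Δx, Δy, Δh) = (135, 70, -0.40); to P-3 = (45, 120, +0.15).
Determinant of the coordinate differences = 135·120 − 45·70 = 13050.
∂h/∂x = [(-0.40)·120 − (+0.15)·70] / 13050 = -0.004483
∂h/∂y = [135·(+0.15) − 45·(-0.40)] / 13050 = +0.002931
Flow = −∇h = (+0.004483 east, -0.002931 north), which points southeast.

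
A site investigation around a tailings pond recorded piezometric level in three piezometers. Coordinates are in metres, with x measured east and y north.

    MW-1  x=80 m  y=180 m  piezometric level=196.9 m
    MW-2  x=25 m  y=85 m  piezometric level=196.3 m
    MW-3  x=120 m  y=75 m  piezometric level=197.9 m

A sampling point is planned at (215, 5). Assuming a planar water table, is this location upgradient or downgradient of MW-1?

upgradient

Three-point gradient (reference MW-1): Δ to MW-2 = (-55, -95, -0.6), Δ to MW-3 = (40, -105, +1.0).
∂h/∂x = +0.01650, ∂h/∂y = -0.003238 (det = 9575).
Head at (215, 5) = 196.9 + (+0.01650)·(135) + (-0.003238)·(-175) = 199.69 m.
That is higher than the 196.9 m at MW-1, so the point is upgradient.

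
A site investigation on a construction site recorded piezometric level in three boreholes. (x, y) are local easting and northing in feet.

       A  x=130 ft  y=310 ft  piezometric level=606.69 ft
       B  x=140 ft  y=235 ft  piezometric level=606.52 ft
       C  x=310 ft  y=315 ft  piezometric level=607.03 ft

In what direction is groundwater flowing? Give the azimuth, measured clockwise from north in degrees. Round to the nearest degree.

216°

With h = a·x + b·y + c and A as origin, the differences give:
  10·a + (-75)·b = -0.17
  180·a + 5·b = +0.34
Eliminate b (×5 and ×(-75), subtract): 13550·a = 24.650 → a = ∂h/∂x = +0.001819
Back-substitute: b = ∂h/∂y = +0.002509.
Flow direction (−∇h) has components (-0.001819 E, -0.002509 N).
Azimuth = atan2(E, N) = atan2(-0.001819, -0.002509) = 215.9° ≈ 216°.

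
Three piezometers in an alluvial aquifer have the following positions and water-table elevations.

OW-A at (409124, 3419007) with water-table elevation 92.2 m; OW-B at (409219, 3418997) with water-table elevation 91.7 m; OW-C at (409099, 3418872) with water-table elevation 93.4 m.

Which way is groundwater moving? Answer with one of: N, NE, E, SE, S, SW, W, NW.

With h = a·x + b·y + c and OW-A as origin, the differences give:
  95·a + (-10)·b = -0.5
  (-25)·a + (-135)·b = +1.2
Eliminate b (×(-135) and ×(-10), subtract): -13075·a = 79.50 → a = ∂h/∂x = -0.006080
Back-substitute: b = ∂h/∂y = -0.007763.
Flow = −∇h = (+0.006080 east, +0.007763 north), which points northeast.

NE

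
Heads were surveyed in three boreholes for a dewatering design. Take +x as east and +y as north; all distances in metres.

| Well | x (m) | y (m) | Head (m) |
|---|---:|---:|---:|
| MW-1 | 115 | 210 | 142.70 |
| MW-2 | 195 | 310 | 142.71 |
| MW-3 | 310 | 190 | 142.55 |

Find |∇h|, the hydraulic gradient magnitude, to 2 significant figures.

Taking MW-1 as reference: MW-2−MW-1 = (80, 100, +0.01); MW-3−MW-1 = (195, -20, -0.15).
Solve a·Δx + b·Δy = Δh: det = 80·(-20) − 195·100 = -21100.
∂h/∂x = [(+0.01)·(-20) − (-0.15)·100] / -21100 = -0.0007014
∂h/∂y = [80·(-0.15) − 195·(+0.01)] / -21100 = +0.0006611
|∇h| = √(-0.0007014² + 0.0006611²) = 0.0009639

0.00096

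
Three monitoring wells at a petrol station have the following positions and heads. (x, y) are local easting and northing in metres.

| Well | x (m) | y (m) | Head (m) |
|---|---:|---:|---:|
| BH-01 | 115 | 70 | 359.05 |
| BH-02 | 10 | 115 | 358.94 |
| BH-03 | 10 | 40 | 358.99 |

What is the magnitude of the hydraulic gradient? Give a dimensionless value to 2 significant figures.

0.0010

Differences from BH-01: to BH-02 (Δx, Δy, Δh) = (-105, 45, -0.11); to BH-03 = (-105, -30, -0.06).
Solve a·Δx + b·Δy = Δh: det = (-105)·(-30) − (-105)·45 = 7875.
∂h/∂x = [(-0.11)·(-30) − (-0.06)·45] / 7875 = +0.0007619
∂h/∂y = [(-105)·(-0.06) − (-105)·(-0.11)] / 7875 = -0.0006667
|∇h| = √(0.0007619² + -0.0006667²) = 0.001012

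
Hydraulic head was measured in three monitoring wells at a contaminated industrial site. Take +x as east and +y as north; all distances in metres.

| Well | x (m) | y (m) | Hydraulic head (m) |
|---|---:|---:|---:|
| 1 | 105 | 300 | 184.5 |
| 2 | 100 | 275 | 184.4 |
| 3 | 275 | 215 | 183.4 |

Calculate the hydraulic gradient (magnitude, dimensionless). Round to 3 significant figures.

0.00630

With h = a·x + b·y + c and 1 as origin, the differences give:
  (-5)·a + (-25)·b = -0.1
  170·a + (-85)·b = -1.1
Eliminate b (×(-85) and ×(-25), subtract): 4675·a = -19.00 → a = ∂h/∂x = -0.004064
Back-substitute: b = ∂h/∂y = +0.004813.
|∇h| = √(-0.004064² + 0.004813²) = 0.006299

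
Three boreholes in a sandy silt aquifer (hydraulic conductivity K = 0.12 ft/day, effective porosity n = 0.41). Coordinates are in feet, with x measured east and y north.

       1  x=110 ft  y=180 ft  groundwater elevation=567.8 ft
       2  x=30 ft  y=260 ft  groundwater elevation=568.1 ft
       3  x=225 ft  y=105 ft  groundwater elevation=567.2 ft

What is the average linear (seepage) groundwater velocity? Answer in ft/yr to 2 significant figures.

0.96 ft/yr

Three-point gradient (reference 1): Δ to 2 = (-80, 80, +0.3), Δ to 3 = (115, -75, -0.6).
∂h/∂x = -0.007969, ∂h/∂y = -0.004219 (det = -3200).
|∇h| = √(-0.007969² + -0.004219²) = 0.009017
Seepage velocity v = K·i/n = 0.12 × 0.009017 / 0.41 = 0.002639 ft/day = 0.9639 ft/yr.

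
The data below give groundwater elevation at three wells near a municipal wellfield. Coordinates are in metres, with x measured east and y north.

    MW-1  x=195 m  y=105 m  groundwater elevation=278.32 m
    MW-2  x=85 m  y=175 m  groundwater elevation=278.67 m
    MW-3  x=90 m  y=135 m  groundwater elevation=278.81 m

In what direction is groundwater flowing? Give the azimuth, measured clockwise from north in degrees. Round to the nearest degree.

054°

With h = a·x + b·y + c and MW-1 as origin, the differences give:
  (-110)·a + 70·b = +0.35
  (-105)·a + 30·b = +0.49
Eliminate b (×30 and ×70, subtract): 4050·a = -23.800 → a = ∂h/∂x = -0.005877
Back-substitute: b = ∂h/∂y = -0.004235.
Flow direction (−∇h) has components (+0.005877 E, +0.004235 N).
Azimuth = atan2(E, N) = atan2(+0.005877, +0.004235) = 54.2° ≈ 054°.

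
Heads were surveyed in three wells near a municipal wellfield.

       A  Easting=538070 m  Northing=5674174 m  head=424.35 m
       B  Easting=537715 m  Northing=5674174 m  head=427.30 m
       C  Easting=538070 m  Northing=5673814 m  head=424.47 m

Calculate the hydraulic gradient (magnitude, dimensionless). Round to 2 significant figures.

∂h/∂x = (427.30 − 424.35) / (537715 − 538070) = -0.008310
∂h/∂y = (424.47 − 424.35) / (5673814 − 5674174) = -0.0003333
|∇h| = √(-0.008310² + -0.0003333²) = 0.008317

0.0083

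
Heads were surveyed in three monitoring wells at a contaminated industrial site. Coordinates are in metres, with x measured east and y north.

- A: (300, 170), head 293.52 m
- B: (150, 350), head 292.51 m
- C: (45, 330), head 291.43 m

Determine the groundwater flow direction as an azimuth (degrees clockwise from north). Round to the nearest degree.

255°

Taking A as reference: B−A = (-150, 180, -1.01); C−A = (-255, 160, -2.09).
Solve a·Δx + b·Δy = Δh: det = (-150)·160 − (-255)·180 = 21900.
∂h/∂x = [(-1.01)·160 − (-2.09)·180] / 21900 = +0.009799
∂h/∂y = [(-150)·(-2.09) − (-255)·(-1.01)] / 21900 = +0.002555
Flow direction (−∇h) has components (-0.009799 E, -0.002555 N).
Azimuth = atan2(E, N) = atan2(-0.009799, -0.002555) = 255.4° ≈ 255°.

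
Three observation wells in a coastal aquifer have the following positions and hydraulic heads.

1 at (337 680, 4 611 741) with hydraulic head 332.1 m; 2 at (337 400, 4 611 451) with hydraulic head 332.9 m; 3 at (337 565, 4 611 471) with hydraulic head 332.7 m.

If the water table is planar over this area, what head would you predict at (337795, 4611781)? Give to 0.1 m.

Taking 1 as reference: 2−1 = (-280, -290, +0.8); 3−1 = (-115, -270, +0.6).
Determinant of the coordinate differences = (-280)·(-270) − (-115)·(-290) = 42250.
∂h/∂x = [(+0.8)·(-270) − (+0.6)·(-290)] / 42250 = -0.0009941
∂h/∂y = [(-280)·(+0.6) − (-115)·(+0.8)] / 42250 = -0.001799
h(337795, 4611781) = 332.1 + (-0.0009941)·(115) + (-0.001799)·(40) = 332.1 -0.114 -0.072 = 331.914 m.

331.9 m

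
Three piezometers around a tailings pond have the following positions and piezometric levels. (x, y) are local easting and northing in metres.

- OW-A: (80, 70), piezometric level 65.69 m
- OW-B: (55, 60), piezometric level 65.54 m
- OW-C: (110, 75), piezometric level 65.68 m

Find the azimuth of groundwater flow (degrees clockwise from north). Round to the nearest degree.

170°

Differences from OW-A: to OW-B (Δx, Δy, Δh) = (-25, -10, -0.15); to OW-C = (30, 5, -0.01).
Determinant of the coordinate differences = (-25)·5 − 30·(-10) = 175.
∂h/∂x = [(-0.15)·5 − (-0.01)·(-10)] / 175 = -0.004857
∂h/∂y = [(-25)·(-0.01) − 30·(-0.15)] / 175 = +0.02714
Flow direction (−∇h) has components (+0.004857 E, -0.02714 N).
Azimuth = atan2(E, N) = atan2(+0.004857, -0.02714) = 169.9° ≈ 170°.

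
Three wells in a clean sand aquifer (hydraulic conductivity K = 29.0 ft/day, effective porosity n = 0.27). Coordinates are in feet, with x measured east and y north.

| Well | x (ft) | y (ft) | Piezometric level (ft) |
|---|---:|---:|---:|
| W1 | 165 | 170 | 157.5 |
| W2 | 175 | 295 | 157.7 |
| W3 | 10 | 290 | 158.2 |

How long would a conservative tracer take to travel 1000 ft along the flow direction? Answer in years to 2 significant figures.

7.1 years

With h = a·x + b·y + c and W1 as origin, the differences give:
  10·a + 125·b = +0.2
  (-155)·a + 120·b = +0.7
Eliminate b (×120 and ×125, subtract): 20575·a = -63.50 → a = ∂h/∂x = -0.003086
Back-substitute: b = ∂h/∂y = +0.001847.
|∇h| = √(-0.003086² + 0.001847²) = 0.003596
Seepage velocity v = K·i/n = 29.0 × 0.003596 / 0.27 = 0.3862 ft/day.
t = 1000 / 0.3862 = 2589 days = 7.09 years.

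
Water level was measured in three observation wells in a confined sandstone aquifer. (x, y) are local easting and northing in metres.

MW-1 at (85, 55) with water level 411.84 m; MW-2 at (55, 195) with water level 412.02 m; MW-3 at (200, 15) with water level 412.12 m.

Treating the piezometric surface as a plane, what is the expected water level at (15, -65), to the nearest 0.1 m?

411.4 m

With h = a·x + b·y + c and MW-1 as origin, the differences give:
  (-30)·a + 140·b = +0.18
  115·a + (-40)·b = +0.28
Eliminate b (×(-40) and ×140, subtract): -14900·a = -46.400 → a = ∂h/∂x = +0.003114
Back-substitute: b = ∂h/∂y = +0.001953.
h(15, -65) = 411.84 + (+0.003114)·(-70) + (+0.001953)·(-120) = 411.84 -0.218 -0.234 = 411.388 m.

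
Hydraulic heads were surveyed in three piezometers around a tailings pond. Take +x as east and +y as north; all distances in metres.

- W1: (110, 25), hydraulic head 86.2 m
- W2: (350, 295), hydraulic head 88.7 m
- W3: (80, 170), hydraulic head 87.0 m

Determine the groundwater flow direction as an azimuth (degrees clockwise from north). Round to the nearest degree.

209°

Taking W1 as reference: W2−W1 = (240, 270, +2.5); W3−W1 = (-30, 145, +0.8).
Determinant of the coordinate differences = 240·145 − (-30)·270 = 42900.
∂h/∂x = [(+2.5)·145 − (+0.8)·270] / 42900 = +0.003415
∂h/∂y = [240·(+0.8) − (-30)·(+2.5)] / 42900 = +0.006224
Flow direction (−∇h) has components (-0.003415 E, -0.006224 N).
Azimuth = atan2(E, N) = atan2(-0.003415, -0.006224) = 208.8° ≈ 209°.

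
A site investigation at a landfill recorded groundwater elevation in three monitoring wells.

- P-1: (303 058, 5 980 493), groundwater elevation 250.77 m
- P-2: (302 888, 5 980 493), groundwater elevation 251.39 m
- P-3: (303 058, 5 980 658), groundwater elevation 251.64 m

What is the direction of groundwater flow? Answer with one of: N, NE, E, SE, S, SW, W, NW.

SE

∂h/∂x = (251.39 − 250.77) / (302888 − 303058) = -0.003647
∂h/∂y = (251.64 − 250.77) / (5980658 − 5980493) = +0.005273
Flow = −∇h = (+0.003647 east, -0.005273 north), which points southeast.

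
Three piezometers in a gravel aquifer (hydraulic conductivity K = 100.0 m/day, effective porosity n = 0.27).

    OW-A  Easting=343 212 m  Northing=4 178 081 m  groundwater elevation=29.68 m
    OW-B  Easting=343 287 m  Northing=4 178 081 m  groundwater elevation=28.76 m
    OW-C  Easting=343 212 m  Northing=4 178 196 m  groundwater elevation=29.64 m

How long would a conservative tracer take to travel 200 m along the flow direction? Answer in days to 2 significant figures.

∂h/∂x = (28.76 − 29.68) / (343287 − 343212) = -0.01227
∂h/∂y = (29.64 − 29.68) / (4178196 − 4178081) = -0.0003478
|∇h| = √(-0.01227² + -0.0003478²) = 0.01227
Seepage velocity v = K·i/n = 100.0 × 0.01227 / 0.27 = 4.544 m/day.
t = 200 / 4.544 = 44.01 days.

44 days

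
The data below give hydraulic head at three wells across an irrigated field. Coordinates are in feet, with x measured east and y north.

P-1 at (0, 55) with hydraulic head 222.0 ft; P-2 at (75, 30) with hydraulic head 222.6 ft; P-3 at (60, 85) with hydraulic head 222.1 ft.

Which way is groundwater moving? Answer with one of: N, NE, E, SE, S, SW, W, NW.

Taking P-1 as reference: P-2−P-1 = (75, -25, +0.6); P-3−P-1 = (60, 30, +0.1).
Solve a·Δx + b·Δy = Δh: det = 75·30 − 60·(-25) = 3750.
∂h/∂x = [(+0.6)·30 − (+0.1)·(-25)] / 3750 = +0.005467
∂h/∂y = [75·(+0.1) − 60·(+0.6)] / 3750 = -0.007600
Flow = −∇h = (-0.005467 east, +0.007600 north), which points northwest.

NW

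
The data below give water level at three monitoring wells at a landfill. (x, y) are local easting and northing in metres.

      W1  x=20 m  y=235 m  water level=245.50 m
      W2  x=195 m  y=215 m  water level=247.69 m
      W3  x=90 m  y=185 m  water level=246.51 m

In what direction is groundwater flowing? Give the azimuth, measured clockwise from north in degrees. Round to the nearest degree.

285°

Differences from W1: to W2 (Δx, Δy, Δh) = (175, -20, +2.19); to W3 = (70, -50, +1.01).
Determinant of the coordinate differences = 175·(-50) − 70·(-20) = -7350.
∂h/∂x = [(+2.19)·(-50) − (+1.01)·(-20)] / -7350 = +0.01215
∂h/∂y = [175·(+1.01) − 70·(+2.19)] / -7350 = -0.003190
Flow direction (−∇h) has components (-0.01215 E, +0.003190 N).
Azimuth = atan2(E, N) = atan2(-0.01215, +0.003190) = 284.7° ≈ 285°.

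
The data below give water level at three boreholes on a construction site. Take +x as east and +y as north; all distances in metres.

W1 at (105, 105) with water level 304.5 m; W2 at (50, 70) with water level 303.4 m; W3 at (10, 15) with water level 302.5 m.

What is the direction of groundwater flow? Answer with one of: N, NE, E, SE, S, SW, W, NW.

W

With h = a·x + b·y + c and W1 as origin, the differences give:
  (-55)·a + (-35)·b = -1.1
  (-95)·a + (-90)·b = -2.0
Eliminate b (×(-90) and ×(-35), subtract): 1625·a = 29.00 → a = ∂h/∂x = +0.01785
Back-substitute: b = ∂h/∂y = +0.003385.
Flow = −∇h = (-0.01785 east, -0.003385 north), which points west.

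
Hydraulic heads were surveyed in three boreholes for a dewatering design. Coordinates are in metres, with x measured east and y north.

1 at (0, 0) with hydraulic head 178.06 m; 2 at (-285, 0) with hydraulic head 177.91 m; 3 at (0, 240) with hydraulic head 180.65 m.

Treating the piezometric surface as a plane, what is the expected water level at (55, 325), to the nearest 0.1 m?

∂h/∂x = (177.91 − 178.06) / (-285 − 0) = +0.0005263
∂h/∂y = (180.65 − 178.06) / (240 − 0) = +0.01079
h(55, 325) = 178.06 + (+0.0005263)·(55) + (+0.01079)·(325) = 178.06 +0.029 +3.507 = 181.596 m.

181.6 m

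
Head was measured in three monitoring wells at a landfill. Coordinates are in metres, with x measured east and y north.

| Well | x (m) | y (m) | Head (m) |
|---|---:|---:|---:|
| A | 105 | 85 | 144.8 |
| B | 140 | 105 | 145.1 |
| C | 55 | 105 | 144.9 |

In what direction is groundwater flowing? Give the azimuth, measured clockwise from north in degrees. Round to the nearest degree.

Three-point gradient (reference A): Δ to B = (35, 20, +0.3), Δ to C = (-50, 20, +0.1).
∂h/∂x = +0.002353, ∂h/∂y = +0.01088 (det = 1700).
Flow direction (−∇h) has components (-0.002353 E, -0.01088 N).
Azimuth = atan2(E, N) = atan2(-0.002353, -0.01088) = 192.2° ≈ 192°.

192°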